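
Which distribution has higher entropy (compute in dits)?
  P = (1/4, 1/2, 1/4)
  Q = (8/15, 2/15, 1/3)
P

Computing entropies in dits:
H(P) = 0.4515
H(Q) = 0.4213

Distribution P has higher entropy.

Intuition: The distribution closer to uniform (more spread out) has higher entropy.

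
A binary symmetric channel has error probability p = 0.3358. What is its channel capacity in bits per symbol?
0.0793 bits

For a binary symmetric channel (BSC) with error probability p:
Capacity C = 1 - H(p) bits per symbol

where H(p) = -p log₂(p) - (1-p) log₂(1-p) is the binary entropy function.

H(0.3358) = 0.9207 bits
C = 1 - 0.9207 = 0.0793 bits per symbol

This means we can reliably transmit up to 0.0793 bits of information per channel use.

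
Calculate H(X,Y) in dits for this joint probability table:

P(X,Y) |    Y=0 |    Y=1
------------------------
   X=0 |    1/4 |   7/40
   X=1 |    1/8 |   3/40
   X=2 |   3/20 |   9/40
0.7496 dits

Joint entropy is H(X,Y) = -Σ_{x,y} p(x,y) log p(x,y).

Summing over all non-zero entries:
H(X,Y) = -[1/4·log_10(1/4) + 7/40·log_10(7/40) + 1/8·log_10(1/8) + 3/40·log_10(3/40) + 3/20·log_10(3/20) + 9/40·log_10(9/40)]
H(X,Y) = 0.7496 dits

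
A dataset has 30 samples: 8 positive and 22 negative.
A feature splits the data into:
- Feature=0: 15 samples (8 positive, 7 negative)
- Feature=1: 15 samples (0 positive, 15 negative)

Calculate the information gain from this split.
0.3382 bits

Information Gain = H(Y) - H(Y|Feature)

Before split:
P(positive) = 8/30 = 0.2667
H(Y) = 0.8366 bits

After split:
Feature=0: H = 0.9968 bits (weight = 15/30)
Feature=1: H = 0.0000 bits (weight = 15/30)
H(Y|Feature) = (15/30)×0.9968 + (15/30)×0.0000 = 0.4984 bits

Information Gain = 0.8366 - 0.4984 = 0.3382 bits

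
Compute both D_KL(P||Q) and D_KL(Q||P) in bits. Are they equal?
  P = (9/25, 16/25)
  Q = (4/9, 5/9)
D_KL(P||Q) = 0.0212, D_KL(Q||P) = 0.0217

KL divergence is not symmetric: D_KL(P||Q) ≠ D_KL(Q||P) in general.

D_KL(P||Q) = 0.0212 bits
D_KL(Q||P) = 0.0217 bits

No, they are not equal!

This asymmetry is why KL divergence is not a true distance metric.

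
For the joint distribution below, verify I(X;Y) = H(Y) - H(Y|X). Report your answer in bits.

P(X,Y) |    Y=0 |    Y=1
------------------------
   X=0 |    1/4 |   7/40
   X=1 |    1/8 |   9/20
I(X;Y) = 0.1047 bits

Mutual information has multiple equivalent forms:
- I(X;Y) = H(X) - H(X|Y)
- I(X;Y) = H(Y) - H(Y|X)
- I(X;Y) = H(X) + H(Y) - H(X,Y)

Computing all quantities:
H(X) = 0.9837, H(Y) = 0.9544, H(X,Y) = 1.8335
H(X|Y) = 0.8790, H(Y|X) = 0.8497

Verification:
H(X) - H(X|Y) = 0.9837 - 0.8790 = 0.1047
H(Y) - H(Y|X) = 0.9544 - 0.8497 = 0.1047
H(X) + H(Y) - H(X,Y) = 0.9837 + 0.9544 - 1.8335 = 0.1047

All forms give I(X;Y) = 0.1047 bits. ✓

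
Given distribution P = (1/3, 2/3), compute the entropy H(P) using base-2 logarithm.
0.9183 bits

Shannon entropy is H(X) = -Σ p(x) log p(x).

For P = (1/3, 2/3):
H = -1/3 × log_2(1/3) -2/3 × log_2(2/3)
H = 0.9183 bits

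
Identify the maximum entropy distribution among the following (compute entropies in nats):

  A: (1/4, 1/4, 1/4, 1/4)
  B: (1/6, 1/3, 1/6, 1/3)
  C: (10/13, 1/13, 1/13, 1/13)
A

For a discrete distribution over n outcomes, entropy is maximized by the uniform distribution.

Computing entropies:
H(A) = 1.3863 nats
H(B) = 1.3297 nats
H(C) = 0.7937 nats

The uniform distribution (where all probabilities equal 1/4) achieves the maximum entropy of log_e(4) = 1.3863 nats.

Distribution A has the highest entropy.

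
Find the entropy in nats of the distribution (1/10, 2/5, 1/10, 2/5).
1.1935 nats

Shannon entropy is H(X) = -Σ p(x) log p(x).

For P = (1/10, 2/5, 1/10, 2/5):
H = -1/10 × log_e(1/10) -2/5 × log_e(2/5) -1/10 × log_e(1/10) -2/5 × log_e(2/5)
H = 1.1935 nats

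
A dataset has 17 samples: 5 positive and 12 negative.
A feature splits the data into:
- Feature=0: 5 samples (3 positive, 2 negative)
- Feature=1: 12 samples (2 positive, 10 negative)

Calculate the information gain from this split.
0.1296 bits

Information Gain = H(Y) - H(Y|Feature)

Before split:
P(positive) = 5/17 = 0.2941
H(Y) = 0.8740 bits

After split:
Feature=0: H = 0.9710 bits (weight = 5/17)
Feature=1: H = 0.6500 bits (weight = 12/17)
H(Y|Feature) = (5/17)×0.9710 + (12/17)×0.6500 = 0.7444 bits

Information Gain = 0.8740 - 0.7444 = 0.1296 bits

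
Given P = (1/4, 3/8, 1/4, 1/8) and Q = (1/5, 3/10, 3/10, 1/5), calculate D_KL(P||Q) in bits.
0.0507 bits

KL divergence: D_KL(P||Q) = Σ p(x) log(p(x)/q(x))

Computing term by term:
  x=0: 1/4 × log_2[(1/4)/(1/5)] = 1/4 × 0.3219 = 0.0805
  x=1: 3/8 × log_2[(3/8)/(3/10)] = 3/8 × 0.3219 = 0.1207
  x=2: 1/4 × log_2[(1/4)/(3/10)] = 1/4 × -0.2630 = -0.0658
  x=3: 1/8 × log_2[(1/8)/(1/5)] = 1/8 × -0.6781 = -0.0848

D_KL(P||Q) = 0.0507 bits

Note: KL divergence is always non-negative and equals 0 iff P = Q.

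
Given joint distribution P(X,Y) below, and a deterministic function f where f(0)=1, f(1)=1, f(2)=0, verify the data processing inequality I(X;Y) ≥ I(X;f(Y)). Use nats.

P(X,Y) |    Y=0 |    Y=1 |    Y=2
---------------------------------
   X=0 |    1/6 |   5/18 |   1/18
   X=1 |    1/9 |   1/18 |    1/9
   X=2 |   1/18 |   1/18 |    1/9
I(X;Y) = 0.0968, I(X;f(Y)) = 0.0754, inequality holds: 0.0968 ≥ 0.0754

Data Processing Inequality: For any Markov chain X → Y → Z, we have I(X;Y) ≥ I(X;Z).

Here Z = f(Y) is a deterministic function of Y, forming X → Y → Z.

Original I(X;Y) = 0.0968 nats

After applying f:
P(X,Z) where Z=f(Y):
- P(X,Z=0) = P(X,Y=2)
- P(X,Z=1) = P(X,Y=0) + P(X,Y=1)

I(X;Z) = I(X;f(Y)) = 0.0754 nats

Verification: 0.0968 ≥ 0.0754 ✓

Information cannot be created by processing; the function f can only lose information about X.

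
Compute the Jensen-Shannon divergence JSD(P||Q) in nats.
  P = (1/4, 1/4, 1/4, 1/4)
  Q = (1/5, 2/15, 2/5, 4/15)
0.0193 nats

Jensen-Shannon divergence is:
JSD(P||Q) = 0.5 × D_KL(P||M) + 0.5 × D_KL(Q||M)
where M = 0.5 × (P + Q) is the mixture distribution.

M = 0.5 × (1/4, 1/4, 1/4, 1/4) + 0.5 × (1/5, 2/15, 2/5, 4/15) = (9/40, 0.191667, 13/40, 0.258333)

D_KL(P||M) = 0.0190 nats
D_KL(Q||M) = 0.0196 nats

JSD(P||Q) = 0.5 × 0.0190 + 0.5 × 0.0196 = 0.0193 nats

Unlike KL divergence, JSD is symmetric and bounded: 0 ≤ JSD ≤ log(2).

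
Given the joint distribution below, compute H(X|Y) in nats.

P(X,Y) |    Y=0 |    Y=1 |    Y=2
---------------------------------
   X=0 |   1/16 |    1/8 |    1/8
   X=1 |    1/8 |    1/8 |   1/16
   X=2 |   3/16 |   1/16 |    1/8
1.0386 nats

Using the chain rule: H(X|Y) = H(X,Y) - H(Y)

First, compute H(X,Y) = 2.1334 nats

Marginal P(Y) = (3/8, 5/16, 5/16)
H(Y) = 1.0948 nats

H(X|Y) = H(X,Y) - H(Y) = 2.1334 - 1.0948 = 1.0386 nats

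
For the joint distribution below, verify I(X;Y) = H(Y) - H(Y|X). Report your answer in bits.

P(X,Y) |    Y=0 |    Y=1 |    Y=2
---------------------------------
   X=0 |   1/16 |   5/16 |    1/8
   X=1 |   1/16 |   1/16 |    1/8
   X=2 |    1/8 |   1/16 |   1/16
I(X;Y) = 0.1468 bits

Mutual information has multiple equivalent forms:
- I(X;Y) = H(X) - H(X|Y)
- I(X;Y) = H(Y) - H(Y|X)
- I(X;Y) = H(X) + H(Y) - H(X,Y)

Computing all quantities:
H(X) = 1.5000, H(Y) = 1.5462, H(X,Y) = 2.8994
H(X|Y) = 1.3532, H(Y|X) = 1.3994

Verification:
H(X) - H(X|Y) = 1.5000 - 1.3532 = 0.1468
H(Y) - H(Y|X) = 1.5462 - 1.3994 = 0.1468
H(X) + H(Y) - H(X,Y) = 1.5000 + 1.5462 - 2.8994 = 0.1468

All forms give I(X;Y) = 0.1468 bits. ✓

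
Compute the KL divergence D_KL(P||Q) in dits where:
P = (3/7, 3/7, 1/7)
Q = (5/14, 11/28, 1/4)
0.0154 dits

KL divergence: D_KL(P||Q) = Σ p(x) log(p(x)/q(x))

Computing term by term:
  x=0: 3/7 × log_10[(3/7)/(5/14)] = 3/7 × 0.0792 = 0.0339
  x=1: 3/7 × log_10[(3/7)/(11/28)] = 3/7 × 0.0378 = 0.0162
  x=2: 1/7 × log_10[(1/7)/(1/4)] = 1/7 × -0.2430 = -0.0347

D_KL(P||Q) = 0.0154 dits

Note: KL divergence is always non-negative and equals 0 iff P = Q.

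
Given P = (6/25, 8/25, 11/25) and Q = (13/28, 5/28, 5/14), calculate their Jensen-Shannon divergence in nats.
0.0305 nats

Jensen-Shannon divergence is:
JSD(P||Q) = 0.5 × D_KL(P||M) + 0.5 × D_KL(Q||M)
where M = 0.5 × (P + Q) is the mixture distribution.

M = 0.5 × (6/25, 8/25, 11/25) + 0.5 × (13/28, 5/28, 5/14) = (0.352143, 0.249286, 0.398571)

D_KL(P||M) = 0.0314 nats
D_KL(Q||M) = 0.0296 nats

JSD(P||Q) = 0.5 × 0.0314 + 0.5 × 0.0296 = 0.0305 nats

Unlike KL divergence, JSD is symmetric and bounded: 0 ≤ JSD ≤ log(2).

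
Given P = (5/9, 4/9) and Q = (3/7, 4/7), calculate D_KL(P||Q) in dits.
0.0141 dits

KL divergence: D_KL(P||Q) = Σ p(x) log(p(x)/q(x))

Computing term by term:
  x=0: 5/9 × log_10[(5/9)/(3/7)] = 5/9 × 0.1127 = 0.0626
  x=1: 4/9 × log_10[(4/9)/(4/7)] = 4/9 × -0.1091 = -0.0485

D_KL(P||Q) = 0.0141 dits

Note: KL divergence is always non-negative and equals 0 iff P = Q.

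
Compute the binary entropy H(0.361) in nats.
0.6540 nats

The binary entropy function is:
H(p) = -p log(p) - (1-p) log(1-p)

H(0.361) = -0.361 × log_e(0.361) - 0.639 × log_e(0.639)
H(0.361) = 0.6540 nats

Note: Binary entropy is maximized at p=0.5 (H=1 bit) and minimized at p=0 or p=1 (H=0).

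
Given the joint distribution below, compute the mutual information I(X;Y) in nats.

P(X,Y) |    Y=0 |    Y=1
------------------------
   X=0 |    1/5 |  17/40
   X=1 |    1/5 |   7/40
0.0221 nats

Mutual information: I(X;Y) = H(X) + H(Y) - H(X,Y)

Marginals:
P(X) = (5/8, 3/8), H(X) = 0.6616 nats
P(Y) = (2/5, 3/5), H(Y) = 0.6730 nats

Joint entropy: H(X,Y) = 1.3125 nats

I(X;Y) = 0.6616 + 0.6730 - 1.3125 = 0.0221 nats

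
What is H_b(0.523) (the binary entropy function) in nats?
0.6921 nats

The binary entropy function is:
H(p) = -p log(p) - (1-p) log(1-p)

H(0.523) = -0.523 × log_e(0.523) - 0.477 × log_e(0.477)
H(0.523) = 0.6921 nats

Note: Binary entropy is maximized at p=0.5 (H=1 bit) and minimized at p=0 or p=1 (H=0).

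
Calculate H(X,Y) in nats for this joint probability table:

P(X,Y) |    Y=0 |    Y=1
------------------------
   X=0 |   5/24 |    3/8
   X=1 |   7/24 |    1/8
1.3139 nats

Joint entropy is H(X,Y) = -Σ_{x,y} p(x,y) log p(x,y).

Summing over all non-zero entries:
H(X,Y) = -[5/24·log_e(5/24) + 3/8·log_e(3/8) + 7/24·log_e(7/24) + 1/8·log_e(1/8)]
H(X,Y) = 1.3139 nats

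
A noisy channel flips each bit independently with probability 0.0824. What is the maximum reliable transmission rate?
0.5894 bits

For a binary symmetric channel (BSC) with error probability p:
Capacity C = 1 - H(p) bits per symbol

where H(p) = -p log₂(p) - (1-p) log₂(1-p) is the binary entropy function.

H(0.0824) = 0.4106 bits
C = 1 - 0.4106 = 0.5894 bits per symbol

This means we can reliably transmit up to 0.5894 bits of information per channel use.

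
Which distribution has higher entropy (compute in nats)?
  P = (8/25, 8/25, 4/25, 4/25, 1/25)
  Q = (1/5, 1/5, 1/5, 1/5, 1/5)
Q

Computing entropies in nats:
H(P) = 1.4444
H(Q) = 1.6094

Distribution Q has higher entropy.

Intuition: The distribution closer to uniform (more spread out) has higher entropy.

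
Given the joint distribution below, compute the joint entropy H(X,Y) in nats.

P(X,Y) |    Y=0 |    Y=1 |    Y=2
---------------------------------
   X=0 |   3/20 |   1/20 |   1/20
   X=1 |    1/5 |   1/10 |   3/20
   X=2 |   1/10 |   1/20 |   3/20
2.0855 nats

Joint entropy is H(X,Y) = -Σ_{x,y} p(x,y) log p(x,y).

Summing over all non-zero entries:
H(X,Y) = -[3/20·log_e(3/20) + 1/20·log_e(1/20) + 1/20·log_e(1/20) + 1/5·log_e(1/5) + 1/10·log_e(1/10) + 3/20·log_e(3/20) + 1/10·log_e(1/10) + 1/20·log_e(1/20) + 3/20·log_e(3/20)]
H(X,Y) = 2.0855 nats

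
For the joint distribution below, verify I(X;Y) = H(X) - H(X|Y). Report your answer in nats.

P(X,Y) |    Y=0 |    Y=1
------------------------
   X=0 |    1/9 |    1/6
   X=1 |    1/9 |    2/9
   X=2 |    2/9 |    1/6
I(X;Y) = 0.0223 nats

Mutual information has multiple equivalent forms:
- I(X;Y) = H(X) - H(X|Y)
- I(X;Y) = H(Y) - H(Y|X)
- I(X;Y) = H(X) + H(Y) - H(X,Y)

Computing all quantities:
H(X) = 1.0893, H(Y) = 0.6870, H(X,Y) = 1.7540
H(X|Y) = 1.0670, H(Y|X) = 0.6647

Verification:
H(X) - H(X|Y) = 1.0893 - 1.0670 = 0.0223
H(Y) - H(Y|X) = 0.6870 - 0.6647 = 0.0223
H(X) + H(Y) - H(X,Y) = 1.0893 + 0.6870 - 1.7540 = 0.0223

All forms give I(X;Y) = 0.0223 nats. ✓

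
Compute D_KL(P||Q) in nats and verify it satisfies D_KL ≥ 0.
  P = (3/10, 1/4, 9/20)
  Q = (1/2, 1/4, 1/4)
0.1113 nats

KL divergence satisfies the Gibbs inequality: D_KL(P||Q) ≥ 0 for all distributions P, Q.

D_KL(P||Q) = Σ p(x) log(p(x)/q(x))
Term by term:
  x=0: 3/10 × log_e[(3/10)/(1/2)] = -0.1532
  x=1: 1/4 × log_e[(1/4)/(1/4)] = 0.0000
  x=2: 9/20 × log_e[(9/20)/(1/4)] = 0.2645
D_KL(P||Q) = 0.1113 nats

D_KL(P||Q) = 0.1113 ≥ 0 ✓

This non-negativity is a fundamental property: relative entropy cannot be negative because it measures how different Q is from P.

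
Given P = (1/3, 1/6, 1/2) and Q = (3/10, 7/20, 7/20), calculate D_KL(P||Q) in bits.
0.1296 bits

KL divergence: D_KL(P||Q) = Σ p(x) log(p(x)/q(x))

Computing term by term:
  x=0: 1/3 × log_2[(1/3)/(3/10)] = 1/3 × 0.1520 = 0.0507
  x=1: 1/6 × log_2[(1/6)/(7/20)] = 1/6 × -1.0704 = -0.1784
  x=2: 1/2 × log_2[(1/2)/(7/20)] = 1/2 × 0.5146 = 0.2573

D_KL(P||Q) = 0.1296 bits

Note: KL divergence is always non-negative and equals 0 iff P = Q.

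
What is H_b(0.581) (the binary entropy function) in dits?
0.2953 dits

The binary entropy function is:
H(p) = -p log(p) - (1-p) log(1-p)

H(0.581) = -0.581 × log_10(0.581) - 0.419 × log_10(0.419)
H(0.581) = 0.2953 dits

Note: Binary entropy is maximized at p=0.5 (H=1 bit) and minimized at p=0 or p=1 (H=0).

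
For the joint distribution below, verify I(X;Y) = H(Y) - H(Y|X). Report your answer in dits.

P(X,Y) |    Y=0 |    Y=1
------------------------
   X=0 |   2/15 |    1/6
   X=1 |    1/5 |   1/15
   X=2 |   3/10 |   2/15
I(X;Y) = 0.0146 dits

Mutual information has multiple equivalent forms:
- I(X;Y) = H(X) - H(X|Y)
- I(X;Y) = H(Y) - H(Y|X)
- I(X;Y) = H(X) + H(Y) - H(X,Y)

Computing all quantities:
H(X) = 0.4673, H(Y) = 0.2854, H(X,Y) = 0.7381
H(X|Y) = 0.4527, H(Y|X) = 0.2708

Verification:
H(X) - H(X|Y) = 0.4673 - 0.4527 = 0.0146
H(Y) - H(Y|X) = 0.2854 - 0.2708 = 0.0146
H(X) + H(Y) - H(X,Y) = 0.4673 + 0.2854 - 0.7381 = 0.0146

All forms give I(X;Y) = 0.0146 dits. ✓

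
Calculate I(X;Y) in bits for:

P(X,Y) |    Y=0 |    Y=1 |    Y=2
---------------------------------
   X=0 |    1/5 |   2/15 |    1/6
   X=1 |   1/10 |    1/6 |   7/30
0.0352 bits

Mutual information: I(X;Y) = H(X) + H(Y) - H(X,Y)

Marginals:
P(X) = (1/2, 1/2), H(X) = 1.0000 bits
P(Y) = (3/10, 3/10, 2/5), H(Y) = 1.5710 bits

Joint entropy: H(X,Y) = 2.5357 bits

I(X;Y) = 1.0000 + 1.5710 - 2.5357 = 0.0352 bits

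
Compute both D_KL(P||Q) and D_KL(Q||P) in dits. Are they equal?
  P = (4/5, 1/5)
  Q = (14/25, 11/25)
D_KL(P||Q) = 0.0554, D_KL(Q||P) = 0.0639

KL divergence is not symmetric: D_KL(P||Q) ≠ D_KL(Q||P) in general.

D_KL(P||Q) = 0.0554 dits
D_KL(Q||P) = 0.0639 dits

No, they are not equal!

This asymmetry is why KL divergence is not a true distance metric.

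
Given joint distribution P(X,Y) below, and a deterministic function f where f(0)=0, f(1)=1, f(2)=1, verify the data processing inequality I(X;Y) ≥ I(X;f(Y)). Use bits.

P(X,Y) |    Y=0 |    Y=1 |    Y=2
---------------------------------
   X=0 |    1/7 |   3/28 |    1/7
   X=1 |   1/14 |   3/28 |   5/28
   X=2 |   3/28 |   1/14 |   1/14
I(X;Y) = 0.0347, I(X;f(Y)) = 0.0303, inequality holds: 0.0347 ≥ 0.0303

Data Processing Inequality: For any Markov chain X → Y → Z, we have I(X;Y) ≥ I(X;Z).

Here Z = f(Y) is a deterministic function of Y, forming X → Y → Z.

Original I(X;Y) = 0.0347 bits

After applying f:
P(X,Z) where Z=f(Y):
- P(X,Z=0) = P(X,Y=0)
- P(X,Z=1) = P(X,Y=1) + P(X,Y=2)

I(X;Z) = I(X;f(Y)) = 0.0303 bits

Verification: 0.0347 ≥ 0.0303 ✓

Information cannot be created by processing; the function f can only lose information about X.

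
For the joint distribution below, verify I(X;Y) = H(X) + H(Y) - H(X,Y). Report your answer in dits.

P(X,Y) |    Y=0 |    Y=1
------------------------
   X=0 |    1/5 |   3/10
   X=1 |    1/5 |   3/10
I(X;Y) = 0.0000 dits

Mutual information has multiple equivalent forms:
- I(X;Y) = H(X) - H(X|Y)
- I(X;Y) = H(Y) - H(Y|X)
- I(X;Y) = H(X) + H(Y) - H(X,Y)

Computing all quantities:
H(X) = 0.3010, H(Y) = 0.2923, H(X,Y) = 0.5933
H(X|Y) = 0.3010, H(Y|X) = 0.2923

Verification:
H(X) - H(X|Y) = 0.3010 - 0.3010 = 0.0000
H(Y) - H(Y|X) = 0.2923 - 0.2923 = 0.0000
H(X) + H(Y) - H(X,Y) = 0.3010 + 0.2923 - 0.5933 = 0.0000

All forms give I(X;Y) = 0.0000 dits. ✓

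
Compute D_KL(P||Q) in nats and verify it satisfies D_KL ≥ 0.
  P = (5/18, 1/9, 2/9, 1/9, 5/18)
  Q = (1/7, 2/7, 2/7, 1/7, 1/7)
0.1807 nats

KL divergence satisfies the Gibbs inequality: D_KL(P||Q) ≥ 0 for all distributions P, Q.

D_KL(P||Q) = Σ p(x) log(p(x)/q(x))
Term by term:
  x=0: 5/18 × log_e[(5/18)/(1/7)] = 0.1847
  x=1: 1/9 × log_e[(1/9)/(2/7)] = -0.1049
  x=2: 2/9 × log_e[(2/9)/(2/7)] = -0.0558
  x=3: 1/9 × log_e[(1/9)/(1/7)] = -0.0279
  x=4: 5/18 × log_e[(5/18)/(1/7)] = 0.1847
D_KL(P||Q) = 0.1807 nats

D_KL(P||Q) = 0.1807 ≥ 0 ✓

This non-negativity is a fundamental property: relative entropy cannot be negative because it measures how different Q is from P.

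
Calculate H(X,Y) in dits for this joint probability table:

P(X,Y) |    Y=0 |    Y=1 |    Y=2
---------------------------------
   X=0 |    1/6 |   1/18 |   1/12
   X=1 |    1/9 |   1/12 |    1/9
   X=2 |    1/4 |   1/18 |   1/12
0.9015 dits

Joint entropy is H(X,Y) = -Σ_{x,y} p(x,y) log p(x,y).

Summing over all non-zero entries:
H(X,Y) = -[1/6·log_10(1/6) + 1/18·log_10(1/18) + 1/12·log_10(1/12) + 1/9·log_10(1/9) + 1/12·log_10(1/12) + 1/9·log_10(1/9) + 1/4·log_10(1/4) + 1/18·log_10(1/18) + 1/12·log_10(1/12)]
H(X,Y) = 0.9015 dits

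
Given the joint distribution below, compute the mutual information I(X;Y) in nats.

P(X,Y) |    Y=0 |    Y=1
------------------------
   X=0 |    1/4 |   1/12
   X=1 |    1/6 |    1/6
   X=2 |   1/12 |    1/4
0.0872 nats

Mutual information: I(X;Y) = H(X) + H(Y) - H(X,Y)

Marginals:
P(X) = (1/3, 1/3, 1/3), H(X) = 1.0986 nats
P(Y) = (1/2, 1/2), H(Y) = 0.6931 nats

Joint entropy: H(X,Y) = 1.7046 nats

I(X;Y) = 1.0986 + 0.6931 - 1.7046 = 0.0872 nats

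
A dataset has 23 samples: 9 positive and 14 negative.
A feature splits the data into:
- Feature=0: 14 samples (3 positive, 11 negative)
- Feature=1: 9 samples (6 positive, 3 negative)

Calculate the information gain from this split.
0.1500 bits

Information Gain = H(Y) - H(Y|Feature)

Before split:
P(positive) = 9/23 = 0.3913
H(Y) = 0.9656 bits

After split:
Feature=0: H = 0.7496 bits (weight = 14/23)
Feature=1: H = 0.9183 bits (weight = 9/23)
H(Y|Feature) = (14/23)×0.7496 + (9/23)×0.9183 = 0.8156 bits

Information Gain = 0.9656 - 0.8156 = 0.1500 bits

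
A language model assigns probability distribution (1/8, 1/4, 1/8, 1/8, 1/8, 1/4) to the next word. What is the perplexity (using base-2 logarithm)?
5.6569

Perplexity is 2^H (or exp(H) for natural log).

First, H = -Σ p log p = 2.5000 bits
Perplexity = 2^2.5000 = 5.6569

Interpretation: The model's uncertainty is equivalent to choosing uniformly among 5.7 options.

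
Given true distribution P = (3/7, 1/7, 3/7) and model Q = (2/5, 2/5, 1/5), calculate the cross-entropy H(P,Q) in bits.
1.7505 bits

Cross-entropy: H(P,Q) = -Σ p(x) log q(x)

Alternatively: H(P,Q) = H(P) + D_KL(P||Q)
H(P) = 1.4488 bits
D_KL(P||Q) = 0.3017 bits

H(P,Q) = 1.4488 + 0.3017 = 1.7505 bits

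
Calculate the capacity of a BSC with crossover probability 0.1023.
0.5238 bits

For a binary symmetric channel (BSC) with error probability p:
Capacity C = 1 - H(p) bits per symbol

where H(p) = -p log₂(p) - (1-p) log₂(1-p) is the binary entropy function.

H(0.1023) = 0.4762 bits
C = 1 - 0.4762 = 0.5238 bits per symbol

This means we can reliably transmit up to 0.5238 bits of information per channel use.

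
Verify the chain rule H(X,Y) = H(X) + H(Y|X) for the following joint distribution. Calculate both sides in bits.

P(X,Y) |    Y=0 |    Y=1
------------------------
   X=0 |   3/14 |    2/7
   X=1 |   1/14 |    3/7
H(X,Y) = 1.7885, H(X) = 1.0000, H(Y|X) = 0.7885 (all in bits)

Chain rule: H(X,Y) = H(X) + H(Y|X)

Left side — joint entropy directly:
H(X,Y) = -Σ p(x,y) log p(x,y) = 1.7885 bits

Right side — compute H(Y|X) from the conditional distributions:
P(X) = (1/2, 1/2), so H(X) = 1.0000 bits
H(Y|X) = Σ_x P(X=x) · H(Y|X=x):
  P(Y|X=0) = (3/7, 4/7), H(Y|X=0) = 0.9852, weight P(X=0) = 1/2
  P(Y|X=1) = (1/7, 6/7), H(Y|X=1) = 0.5917, weight P(X=1) = 1/2
H(Y|X) = 0.7885 bits

H(X) + H(Y|X) = 1.0000 + 0.7885 = 1.7885 bits

Both sides equal 1.7885 bits. ✓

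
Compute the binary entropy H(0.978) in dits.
0.0459 dits

The binary entropy function is:
H(p) = -p log(p) - (1-p) log(1-p)

H(0.978) = -0.978 × log_10(0.978) - 0.022 × log_10(0.022)
H(0.978) = 0.0459 dits

Note: Binary entropy is maximized at p=0.5 (H=1 bit) and minimized at p=0 or p=1 (H=0).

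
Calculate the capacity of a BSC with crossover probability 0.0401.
0.7572 bits

For a binary symmetric channel (BSC) with error probability p:
Capacity C = 1 - H(p) bits per symbol

where H(p) = -p log₂(p) - (1-p) log₂(1-p) is the binary entropy function.

H(0.0401) = 0.2428 bits
C = 1 - 0.2428 = 0.7572 bits per symbol

This means we can reliably transmit up to 0.7572 bits of information per channel use.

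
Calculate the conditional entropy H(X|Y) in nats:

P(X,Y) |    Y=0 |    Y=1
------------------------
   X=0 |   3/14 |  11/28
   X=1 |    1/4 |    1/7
0.6311 nats

Using the chain rule: H(X|Y) = H(X,Y) - H(Y)

First, compute H(X,Y) = 1.3217 nats

Marginal P(Y) = (13/28, 15/28)
H(Y) = 0.6906 nats

H(X|Y) = H(X,Y) - H(Y) = 1.3217 - 0.6906 = 0.6311 nats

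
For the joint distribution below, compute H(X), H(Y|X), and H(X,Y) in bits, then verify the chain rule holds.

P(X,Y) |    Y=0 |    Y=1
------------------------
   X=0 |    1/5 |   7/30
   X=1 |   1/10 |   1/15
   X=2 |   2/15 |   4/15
H(X,Y) = 2.4430, H(X) = 1.4824, H(Y|X) = 0.9606 (all in bits)

Chain rule: H(X,Y) = H(X) + H(Y|X)

Left side — joint entropy directly:
H(X,Y) = -Σ p(x,y) log p(x,y) = 2.4430 bits

Right side — compute H(Y|X) from the conditional distributions:
P(X) = (13/30, 1/6, 2/5), so H(X) = 1.4824 bits
H(Y|X) = Σ_x P(X=x) · H(Y|X=x):
  P(Y|X=0) = (6/13, 7/13), H(Y|X=0) = 0.9957, weight P(X=0) = 13/30
  P(Y|X=1) = (3/5, 2/5), H(Y|X=1) = 0.9710, weight P(X=1) = 1/6
  P(Y|X=2) = (1/3, 2/3), H(Y|X=2) = 0.9183, weight P(X=2) = 2/5
H(Y|X) = 0.9606 bits

H(X) + H(Y|X) = 1.4824 + 0.9606 = 2.4430 bits

Both sides equal 2.4430 bits. ✓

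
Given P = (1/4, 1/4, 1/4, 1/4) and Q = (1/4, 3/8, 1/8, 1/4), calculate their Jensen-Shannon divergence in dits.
0.0073 dits

Jensen-Shannon divergence is:
JSD(P||Q) = 0.5 × D_KL(P||M) + 0.5 × D_KL(Q||M)
where M = 0.5 × (P + Q) is the mixture distribution.

M = 0.5 × (1/4, 1/4, 1/4, 1/4) + 0.5 × (1/4, 3/8, 1/8, 1/4) = (1/4, 5/16, 3/16, 1/4)

D_KL(P||M) = 0.0070 dits
D_KL(Q||M) = 0.0077 dits

JSD(P||Q) = 0.5 × 0.0070 + 0.5 × 0.0077 = 0.0073 dits

Unlike KL divergence, JSD is symmetric and bounded: 0 ≤ JSD ≤ log(2).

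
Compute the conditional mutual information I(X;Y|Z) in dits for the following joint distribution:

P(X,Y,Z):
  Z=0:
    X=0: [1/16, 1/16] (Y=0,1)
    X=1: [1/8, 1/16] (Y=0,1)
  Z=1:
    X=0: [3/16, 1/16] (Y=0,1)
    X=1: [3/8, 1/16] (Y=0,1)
0.0045 dits

Conditional mutual information: I(X;Y|Z) = H(X|Z) + H(Y|Z) - H(X,Y|Z)

H(Z) = 0.2697
H(X,Z) = 0.5568 → H(X|Z) = 0.2871
H(Y,Z) = 0.5026 → H(Y|Z) = 0.2329
H(X,Y,Z) = 0.7852 → H(X,Y|Z) = 0.5155

I(X;Y|Z) = 0.2871 + 0.2329 - 0.5155 = 0.0045 dits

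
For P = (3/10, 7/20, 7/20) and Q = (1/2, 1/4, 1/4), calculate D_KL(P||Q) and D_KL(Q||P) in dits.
D_KL(P||Q) = 0.0357, D_KL(Q||P) = 0.0379

KL divergence is not symmetric: D_KL(P||Q) ≠ D_KL(Q||P) in general.

D_KL(P||Q) = 0.0357 dits
D_KL(Q||P) = 0.0379 dits

No, they are not equal!

This asymmetry is why KL divergence is not a true distance metric.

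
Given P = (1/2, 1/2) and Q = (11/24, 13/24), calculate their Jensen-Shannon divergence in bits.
0.0013 bits

Jensen-Shannon divergence is:
JSD(P||Q) = 0.5 × D_KL(P||M) + 0.5 × D_KL(Q||M)
where M = 0.5 × (P + Q) is the mixture distribution.

M = 0.5 × (1/2, 1/2) + 0.5 × (11/24, 13/24) = (0.479167, 0.520833)

D_KL(P||M) = 0.0013 bits
D_KL(Q||M) = 0.0013 bits

JSD(P||Q) = 0.5 × 0.0013 + 0.5 × 0.0013 = 0.0013 bits

Unlike KL divergence, JSD is symmetric and bounded: 0 ≤ JSD ≤ log(2).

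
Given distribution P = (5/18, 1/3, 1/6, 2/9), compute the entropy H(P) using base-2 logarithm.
1.9547 bits

Shannon entropy is H(X) = -Σ p(x) log p(x).

For P = (5/18, 1/3, 1/6, 2/9):
H = -5/18 × log_2(5/18) -1/3 × log_2(1/3) -1/6 × log_2(1/6) -2/9 × log_2(2/9)
H = 1.9547 bits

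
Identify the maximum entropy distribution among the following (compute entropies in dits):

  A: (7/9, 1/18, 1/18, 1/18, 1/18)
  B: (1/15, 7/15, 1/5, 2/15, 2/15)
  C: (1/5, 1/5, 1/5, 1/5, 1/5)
C

For a discrete distribution over n outcomes, entropy is maximized by the uniform distribution.

Computing entropies:
H(A) = 0.3638 dits
H(B) = 0.6060 dits
H(C) = 0.6990 dits

The uniform distribution (where all probabilities equal 1/5) achieves the maximum entropy of log_10(5) = 0.6990 dits.

Distribution C has the highest entropy.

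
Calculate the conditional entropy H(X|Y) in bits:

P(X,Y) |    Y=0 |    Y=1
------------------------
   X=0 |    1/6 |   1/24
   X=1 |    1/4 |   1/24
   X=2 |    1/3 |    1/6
1.4608 bits

Using the chain rule: H(X|Y) = H(X,Y) - H(Y)

First, compute H(X,Y) = 2.2721 bits

Marginal P(Y) = (3/4, 1/4)
H(Y) = 0.8113 bits

H(X|Y) = H(X,Y) - H(Y) = 2.2721 - 0.8113 = 1.4608 bits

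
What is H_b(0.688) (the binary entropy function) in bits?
0.8955 bits

The binary entropy function is:
H(p) = -p log(p) - (1-p) log(1-p)

H(0.688) = -0.688 × log_2(0.688) - 0.312 × log_2(0.312)
H(0.688) = 0.8955 bits

Note: Binary entropy is maximized at p=0.5 (H=1 bit) and minimized at p=0 or p=1 (H=0).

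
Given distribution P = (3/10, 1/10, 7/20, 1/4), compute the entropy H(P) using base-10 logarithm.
0.5670 dits

Shannon entropy is H(X) = -Σ p(x) log p(x).

For P = (3/10, 1/10, 7/20, 1/4):
H = -3/10 × log_10(3/10) -1/10 × log_10(1/10) -7/20 × log_10(7/20) -1/4 × log_10(1/4)
H = 0.5670 dits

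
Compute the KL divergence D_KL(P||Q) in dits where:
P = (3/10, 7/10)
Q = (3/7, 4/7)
0.0152 dits

KL divergence: D_KL(P||Q) = Σ p(x) log(p(x)/q(x))

Computing term by term:
  x=0: 3/10 × log_10[(3/10)/(3/7)] = 3/10 × -0.1549 = -0.0465
  x=1: 7/10 × log_10[(7/10)/(4/7)] = 7/10 × 0.0881 = 0.0617

D_KL(P||Q) = 0.0152 dits

Note: KL divergence is always non-negative and equals 0 iff P = Q.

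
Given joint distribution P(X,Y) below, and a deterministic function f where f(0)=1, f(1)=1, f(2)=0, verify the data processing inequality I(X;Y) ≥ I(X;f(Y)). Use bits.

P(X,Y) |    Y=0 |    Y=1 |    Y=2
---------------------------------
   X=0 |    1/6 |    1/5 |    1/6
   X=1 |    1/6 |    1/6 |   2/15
I(X;Y) = 0.0017, I(X;f(Y)) = 0.0006, inequality holds: 0.0017 ≥ 0.0006

Data Processing Inequality: For any Markov chain X → Y → Z, we have I(X;Y) ≥ I(X;Z).

Here Z = f(Y) is a deterministic function of Y, forming X → Y → Z.

Original I(X;Y) = 0.0017 bits

After applying f:
P(X,Z) where Z=f(Y):
- P(X,Z=0) = P(X,Y=2)
- P(X,Z=1) = P(X,Y=0) + P(X,Y=1)

I(X;Z) = I(X;f(Y)) = 0.0006 bits

Verification: 0.0017 ≥ 0.0006 ✓

Information cannot be created by processing; the function f can only lose information about X.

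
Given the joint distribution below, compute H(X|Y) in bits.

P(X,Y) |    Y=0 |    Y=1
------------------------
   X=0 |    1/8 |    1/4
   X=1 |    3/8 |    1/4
0.9056 bits

Using the chain rule: H(X|Y) = H(X,Y) - H(Y)

First, compute H(X,Y) = 1.9056 bits

Marginal P(Y) = (1/2, 1/2)
H(Y) = 1.0000 bits

H(X|Y) = H(X,Y) - H(Y) = 1.9056 - 1.0000 = 0.9056 bits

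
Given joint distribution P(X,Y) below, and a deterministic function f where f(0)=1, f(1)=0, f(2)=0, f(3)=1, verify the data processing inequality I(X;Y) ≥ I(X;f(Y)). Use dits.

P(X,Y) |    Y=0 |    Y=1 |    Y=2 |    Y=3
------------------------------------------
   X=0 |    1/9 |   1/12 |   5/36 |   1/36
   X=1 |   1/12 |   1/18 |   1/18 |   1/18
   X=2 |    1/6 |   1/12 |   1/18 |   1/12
I(X;Y) = 0.0182, I(X;f(Y)) = 0.0112, inequality holds: 0.0182 ≥ 0.0112

Data Processing Inequality: For any Markov chain X → Y → Z, we have I(X;Y) ≥ I(X;Z).

Here Z = f(Y) is a deterministic function of Y, forming X → Y → Z.

Original I(X;Y) = 0.0182 dits

After applying f:
P(X,Z) where Z=f(Y):
- P(X,Z=0) = P(X,Y=1) + P(X,Y=2)
- P(X,Z=1) = P(X,Y=0) + P(X,Y=3)

I(X;Z) = I(X;f(Y)) = 0.0112 dits

Verification: 0.0182 ≥ 0.0112 ✓

Information cannot be created by processing; the function f can only lose information about X.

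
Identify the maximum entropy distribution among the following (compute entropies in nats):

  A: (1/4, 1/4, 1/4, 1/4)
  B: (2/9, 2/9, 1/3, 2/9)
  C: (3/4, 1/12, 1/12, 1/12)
A

For a discrete distribution over n outcomes, entropy is maximized by the uniform distribution.

Computing entropies:
H(A) = 1.3863 nats
H(B) = 1.3689 nats
H(C) = 0.8370 nats

The uniform distribution (where all probabilities equal 1/4) achieves the maximum entropy of log_e(4) = 1.3863 nats.

Distribution A has the highest entropy.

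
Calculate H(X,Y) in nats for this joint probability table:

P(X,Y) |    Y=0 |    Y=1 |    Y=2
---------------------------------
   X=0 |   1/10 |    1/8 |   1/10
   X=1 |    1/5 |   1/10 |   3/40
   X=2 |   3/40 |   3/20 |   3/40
2.1400 nats

Joint entropy is H(X,Y) = -Σ_{x,y} p(x,y) log p(x,y).

Summing over all non-zero entries:
H(X,Y) = -[1/10·log_e(1/10) + 1/8·log_e(1/8) + 1/10·log_e(1/10) + 1/5·log_e(1/5) + 1/10·log_e(1/10) + 3/40·log_e(3/40) + 3/40·log_e(3/40) + 3/20·log_e(3/20) + 3/40·log_e(3/40)]
H(X,Y) = 2.1400 nats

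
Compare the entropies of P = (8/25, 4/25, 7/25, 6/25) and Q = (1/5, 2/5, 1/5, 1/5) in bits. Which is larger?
P

Computing entropies in bits:
H(P) = 1.9574
H(Q) = 1.9219

Distribution P has higher entropy.

Intuition: The distribution closer to uniform (more spread out) has higher entropy.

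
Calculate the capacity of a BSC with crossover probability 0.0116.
0.9088 bits

For a binary symmetric channel (BSC) with error probability p:
Capacity C = 1 - H(p) bits per symbol

where H(p) = -p log₂(p) - (1-p) log₂(1-p) is the binary entropy function.

H(0.0116) = 0.0912 bits
C = 1 - 0.0912 = 0.9088 bits per symbol

This means we can reliably transmit up to 0.9088 bits of information per channel use.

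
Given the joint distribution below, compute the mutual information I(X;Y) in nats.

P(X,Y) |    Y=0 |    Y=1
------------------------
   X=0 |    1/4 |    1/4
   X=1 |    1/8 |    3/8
0.0338 nats

Mutual information: I(X;Y) = H(X) + H(Y) - H(X,Y)

Marginals:
P(X) = (1/2, 1/2), H(X) = 0.6931 nats
P(Y) = (3/8, 5/8), H(Y) = 0.6616 nats

Joint entropy: H(X,Y) = 1.3209 nats

I(X;Y) = 0.6931 + 0.6616 - 1.3209 = 0.0338 nats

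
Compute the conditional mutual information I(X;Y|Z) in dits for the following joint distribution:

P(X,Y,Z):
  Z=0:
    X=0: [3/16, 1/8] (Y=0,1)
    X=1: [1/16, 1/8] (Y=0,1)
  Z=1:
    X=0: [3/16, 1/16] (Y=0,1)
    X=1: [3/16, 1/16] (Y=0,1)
0.0073 dits

Conditional mutual information: I(X;Y|Z) = H(X|Z) + H(Y|Z) - H(X,Y|Z)

H(Z) = 0.3010
H(X,Z) = 0.5952 → H(X|Z) = 0.2942
H(Y,Z) = 0.5737 → H(Y|Z) = 0.2726
H(X,Y,Z) = 0.8605 → H(X,Y|Z) = 0.5595

I(X;Y|Z) = 0.2942 + 0.2726 - 0.5595 = 0.0073 dits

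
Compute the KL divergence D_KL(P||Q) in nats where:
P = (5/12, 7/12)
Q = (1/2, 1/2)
0.0140 nats

KL divergence: D_KL(P||Q) = Σ p(x) log(p(x)/q(x))

Computing term by term:
  x=0: 5/12 × log_e[(5/12)/(1/2)] = 5/12 × -0.1823 = -0.0760
  x=1: 7/12 × log_e[(7/12)/(1/2)] = 7/12 × 0.1542 = 0.0899

D_KL(P||Q) = 0.0140 nats

Note: KL divergence is always non-negative and equals 0 iff P = Q.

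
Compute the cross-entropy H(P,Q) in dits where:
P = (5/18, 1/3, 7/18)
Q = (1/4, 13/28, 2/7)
0.4899 dits

Cross-entropy: H(P,Q) = -Σ p(x) log q(x)

Alternatively: H(P,Q) = H(P) + D_KL(P||Q)
H(P) = 0.4731 dits
D_KL(P||Q) = 0.0168 dits

H(P,Q) = 0.4731 + 0.0168 = 0.4899 dits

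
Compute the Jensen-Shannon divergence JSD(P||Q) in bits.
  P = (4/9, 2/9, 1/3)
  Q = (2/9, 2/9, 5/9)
0.0475 bits

Jensen-Shannon divergence is:
JSD(P||Q) = 0.5 × D_KL(P||M) + 0.5 × D_KL(Q||M)
where M = 0.5 × (P + Q) is the mixture distribution.

M = 0.5 × (4/9, 2/9, 1/3) + 0.5 × (2/9, 2/9, 5/9) = (1/3, 2/9, 4/9)

D_KL(P||M) = 0.0461 bits
D_KL(Q||M) = 0.0489 bits

JSD(P||Q) = 0.5 × 0.0461 + 0.5 × 0.0489 = 0.0475 bits

Unlike KL divergence, JSD is symmetric and bounded: 0 ≤ JSD ≤ log(2).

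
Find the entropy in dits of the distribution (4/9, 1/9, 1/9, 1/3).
0.5276 dits

Shannon entropy is H(X) = -Σ p(x) log p(x).

For P = (4/9, 1/9, 1/9, 1/3):
H = -4/9 × log_10(4/9) -1/9 × log_10(1/9) -1/9 × log_10(1/9) -1/3 × log_10(1/3)
H = 0.5276 dits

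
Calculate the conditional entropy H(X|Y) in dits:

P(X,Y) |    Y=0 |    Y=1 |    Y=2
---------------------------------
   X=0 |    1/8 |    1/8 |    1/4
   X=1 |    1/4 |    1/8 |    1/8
0.2826 dits

Using the chain rule: H(X|Y) = H(X,Y) - H(Y)

First, compute H(X,Y) = 0.7526 dits

Marginal P(Y) = (3/8, 1/4, 3/8)
H(Y) = 0.4700 dits

H(X|Y) = H(X,Y) - H(Y) = 0.7526 - 0.4700 = 0.2826 dits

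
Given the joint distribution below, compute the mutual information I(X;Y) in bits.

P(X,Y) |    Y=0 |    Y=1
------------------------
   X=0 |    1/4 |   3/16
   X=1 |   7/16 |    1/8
0.0351 bits

Mutual information: I(X;Y) = H(X) + H(Y) - H(X,Y)

Marginals:
P(X) = (7/16, 9/16), H(X) = 0.9887 bits
P(Y) = (11/16, 5/16), H(Y) = 0.8960 bits

Joint entropy: H(X,Y) = 1.8496 bits

I(X;Y) = 0.9887 + 0.8960 - 1.8496 = 0.0351 bits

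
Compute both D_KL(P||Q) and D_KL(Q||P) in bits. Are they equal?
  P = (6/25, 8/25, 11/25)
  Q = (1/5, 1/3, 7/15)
D_KL(P||Q) = 0.0069, D_KL(Q||P) = 0.0066

KL divergence is not symmetric: D_KL(P||Q) ≠ D_KL(Q||P) in general.

D_KL(P||Q) = 0.0069 bits
D_KL(Q||P) = 0.0066 bits

No, they are not equal!

This asymmetry is why KL divergence is not a true distance metric.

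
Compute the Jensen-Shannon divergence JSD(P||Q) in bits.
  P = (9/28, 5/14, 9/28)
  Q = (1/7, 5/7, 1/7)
0.0946 bits

Jensen-Shannon divergence is:
JSD(P||Q) = 0.5 × D_KL(P||M) + 0.5 × D_KL(Q||M)
where M = 0.5 × (P + Q) is the mixture distribution.

M = 0.5 × (9/28, 5/14, 9/28) + 0.5 × (1/7, 5/7, 1/7) = (0.232143, 15/28, 0.232143)

D_KL(P||M) = 0.0929 bits
D_KL(Q||M) = 0.0963 bits

JSD(P||Q) = 0.5 × 0.0929 + 0.5 × 0.0963 = 0.0946 bits

Unlike KL divergence, JSD is symmetric and bounded: 0 ≤ JSD ≤ log(2).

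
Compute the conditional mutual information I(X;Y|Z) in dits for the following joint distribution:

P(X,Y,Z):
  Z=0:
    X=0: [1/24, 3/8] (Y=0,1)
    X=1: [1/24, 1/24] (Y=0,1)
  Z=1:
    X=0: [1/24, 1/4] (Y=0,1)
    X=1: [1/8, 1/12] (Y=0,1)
0.0393 dits

Conditional mutual information: I(X;Y|Z) = H(X|Z) + H(Y|Z) - H(X,Y|Z)

H(Z) = 0.3010
H(X,Z) = 0.5464 → H(X|Z) = 0.2453
H(Y,Z) = 0.5371 → H(Y|Z) = 0.2361
H(X,Y,Z) = 0.7431 → H(X,Y|Z) = 0.4421

I(X;Y|Z) = 0.2453 + 0.2361 - 0.4421 = 0.0393 dits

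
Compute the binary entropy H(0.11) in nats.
0.3465 nats

The binary entropy function is:
H(p) = -p log(p) - (1-p) log(1-p)

H(0.11) = -0.11 × log_e(0.11) - 0.89 × log_e(0.89)
H(0.11) = 0.3465 nats

Note: Binary entropy is maximized at p=0.5 (H=1 bit) and minimized at p=0 or p=1 (H=0).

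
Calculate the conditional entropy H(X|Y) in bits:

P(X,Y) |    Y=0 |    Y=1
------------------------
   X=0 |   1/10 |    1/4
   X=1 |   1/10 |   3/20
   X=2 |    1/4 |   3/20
1.4927 bits

Using the chain rule: H(X|Y) = H(X,Y) - H(Y)

First, compute H(X,Y) = 2.4855 bits

Marginal P(Y) = (9/20, 11/20)
H(Y) = 0.9928 bits

H(X|Y) = H(X,Y) - H(Y) = 2.4855 - 0.9928 = 1.4927 bits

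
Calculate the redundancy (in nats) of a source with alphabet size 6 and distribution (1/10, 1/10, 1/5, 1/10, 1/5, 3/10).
0.0960 nats

Redundancy measures how far a source is from maximum entropy:
R = H_max - H(X)

Maximum entropy for 6 symbols: H_max = log_e(6) = 1.7918 nats
Actual entropy: H(X) = 1.6957 nats
Redundancy: R = 1.7918 - 1.6957 = 0.0960 nats

This redundancy represents potential for compression: the source could be compressed by 0.0960 nats per symbol.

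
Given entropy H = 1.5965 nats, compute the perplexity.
4.9357

Perplexity is e^H (or exp(H) for natural log).

H = 1.5965 nats
Perplexity = e^1.5965 = 4.9357

Interpretation: The model's uncertainty is equivalent to choosing uniformly among 4.9 options.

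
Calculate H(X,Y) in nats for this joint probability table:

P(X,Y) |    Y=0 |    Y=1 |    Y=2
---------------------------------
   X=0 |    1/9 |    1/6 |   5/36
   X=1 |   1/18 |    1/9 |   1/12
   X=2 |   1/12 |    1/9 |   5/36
2.1541 nats

Joint entropy is H(X,Y) = -Σ_{x,y} p(x,y) log p(x,y).

Summing over all non-zero entries:
H(X,Y) = -[1/9·log_e(1/9) + 1/6·log_e(1/6) + 5/36·log_e(5/36) + 1/18·log_e(1/18) + 1/9·log_e(1/9) + 1/12·log_e(1/12) + 1/12·log_e(1/12) + 1/9·log_e(1/9) + 5/36·log_e(5/36)]
H(X,Y) = 2.1541 nats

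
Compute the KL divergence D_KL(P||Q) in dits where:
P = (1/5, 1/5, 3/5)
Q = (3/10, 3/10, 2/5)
0.0352 dits

KL divergence: D_KL(P||Q) = Σ p(x) log(p(x)/q(x))

Computing term by term:
  x=0: 1/5 × log_10[(1/5)/(3/10)] = 1/5 × -0.1761 = -0.0352
  x=1: 1/5 × log_10[(1/5)/(3/10)] = 1/5 × -0.1761 = -0.0352
  x=2: 3/5 × log_10[(3/5)/(2/5)] = 3/5 × 0.1761 = 0.1057

D_KL(P||Q) = 0.0352 dits

Note: KL divergence is always non-negative and equals 0 iff P = Q.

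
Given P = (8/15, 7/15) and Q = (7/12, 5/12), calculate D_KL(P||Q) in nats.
0.0051 nats

KL divergence: D_KL(P||Q) = Σ p(x) log(p(x)/q(x))

Computing term by term:
  x=0: 8/15 × log_e[(8/15)/(7/12)] = 8/15 × -0.0896 = -0.0478
  x=1: 7/15 × log_e[(7/15)/(5/12)] = 7/15 × 0.1133 = 0.0529

D_KL(P||Q) = 0.0051 nats

Note: KL divergence is always non-negative and equals 0 iff P = Q.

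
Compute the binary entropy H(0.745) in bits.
0.8191 bits

The binary entropy function is:
H(p) = -p log(p) - (1-p) log(1-p)

H(0.745) = -0.745 × log_2(0.745) - 0.255 × log_2(0.255)
H(0.745) = 0.8191 bits

Note: Binary entropy is maximized at p=0.5 (H=1 bit) and minimized at p=0 or p=1 (H=0).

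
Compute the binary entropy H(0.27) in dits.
0.2533 dits

The binary entropy function is:
H(p) = -p log(p) - (1-p) log(1-p)

H(0.27) = -0.27 × log_10(0.27) - 0.73 × log_10(0.73)
H(0.27) = 0.2533 dits

Note: Binary entropy is maximized at p=0.5 (H=1 bit) and minimized at p=0 or p=1 (H=0).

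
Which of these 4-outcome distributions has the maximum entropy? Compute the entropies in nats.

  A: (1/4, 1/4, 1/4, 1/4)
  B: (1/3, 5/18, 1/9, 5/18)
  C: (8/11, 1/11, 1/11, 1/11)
A

For a discrete distribution over n outcomes, entropy is maximized by the uniform distribution.

Computing entropies:
H(A) = 1.3863 nats
H(B) = 1.3220 nats
H(C) = 0.8856 nats

The uniform distribution (where all probabilities equal 1/4) achieves the maximum entropy of log_e(4) = 1.3863 nats.

Distribution A has the highest entropy.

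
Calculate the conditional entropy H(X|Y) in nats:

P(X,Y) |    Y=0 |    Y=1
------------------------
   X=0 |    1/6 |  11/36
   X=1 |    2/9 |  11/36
0.6892 nats

Using the chain rule: H(X|Y) = H(X,Y) - H(Y)

First, compute H(X,Y) = 1.3574 nats

Marginal P(Y) = (7/18, 11/18)
H(Y) = 0.6682 nats

H(X|Y) = H(X,Y) - H(Y) = 1.3574 - 0.6682 = 0.6892 nats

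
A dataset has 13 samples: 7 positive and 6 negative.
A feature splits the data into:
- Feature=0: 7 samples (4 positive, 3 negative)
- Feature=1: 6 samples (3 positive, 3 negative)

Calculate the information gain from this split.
0.0037 bits

Information Gain = H(Y) - H(Y|Feature)

Before split:
P(positive) = 7/13 = 0.5385
H(Y) = 0.9957 bits

After split:
Feature=0: H = 0.9852 bits (weight = 7/13)
Feature=1: H = 1.0000 bits (weight = 6/13)
H(Y|Feature) = (7/13)×0.9852 + (6/13)×1.0000 = 0.9920 bits

Information Gain = 0.9957 - 0.9920 = 0.0037 bits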